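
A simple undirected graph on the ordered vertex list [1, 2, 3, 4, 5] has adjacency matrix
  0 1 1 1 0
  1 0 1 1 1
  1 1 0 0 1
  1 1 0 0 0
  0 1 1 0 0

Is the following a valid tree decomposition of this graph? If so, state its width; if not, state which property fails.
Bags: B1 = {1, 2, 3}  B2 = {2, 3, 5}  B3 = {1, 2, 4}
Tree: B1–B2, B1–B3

Vertex coverage: the bags together contain {1, 2, 3, 4, 5}, the full vertex set. Edge coverage: each edge of G has both endpoints in at least one bag. Running intersection: for every vertex, the bags containing it form a connected subtree. All three properties hold, so this is a valid tree decomposition of width max|bag| − 1 = 2, and hence tw(G) ≤ 2.

Yes; width 2.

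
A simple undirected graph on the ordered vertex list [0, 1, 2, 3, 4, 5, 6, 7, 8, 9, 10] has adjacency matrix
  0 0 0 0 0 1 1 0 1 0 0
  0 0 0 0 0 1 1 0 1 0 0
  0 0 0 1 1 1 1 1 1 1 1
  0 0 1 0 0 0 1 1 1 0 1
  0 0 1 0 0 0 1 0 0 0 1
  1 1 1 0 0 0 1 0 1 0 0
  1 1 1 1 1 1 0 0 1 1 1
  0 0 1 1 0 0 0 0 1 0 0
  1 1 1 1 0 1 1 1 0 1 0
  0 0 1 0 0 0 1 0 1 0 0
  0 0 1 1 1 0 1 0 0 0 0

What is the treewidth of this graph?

A width-3 tree decomposition is:
Bags: B1 = {2, 3, 6, 8}  B2 = {2, 6, 8, 9}  B3 = {2, 3, 6, 10}  B4 = {2, 5, 6, 8}  B5 = {1, 5, 6, 8}  B6 = {2, 4, 6, 10}  B7 = {2, 3, 7, 8}  B8 = {0, 5, 6, 8}
Tree: B1–B2, B1–B3, B1–B4, B4–B5, B3–B6, B1–B7, B4–B8
The largest bag has 4 vertices, giving width 3; this decomposition certifies tw(G) ≤ 3. On the other hand G contains the 4-clique {0, 5, 6, 8}. A clique must lie in a single bag of any decomposition, so no decomposition can have width below 3. The upper and lower bounds meet at 3, so that is the treewidth.

3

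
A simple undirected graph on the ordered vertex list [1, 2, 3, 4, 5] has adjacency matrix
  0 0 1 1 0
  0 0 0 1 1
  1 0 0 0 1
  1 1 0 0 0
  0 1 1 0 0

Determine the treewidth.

2

A width-2 tree decomposition is:
Bags: B1 = {1, 3, 5}  B2 = {1, 4, 5}  B3 = {2, 4, 5}
Tree: B1–B2, B2–B3
Every bag has size at most 3, so the width is 3 − 1 = 2 and tw(G) ≤ 2. Since 5–3–1–4–2–5 is a cycle in G, G is not acyclic. Forests are exactly the graphs of treewidth ≤ 1, so tw(G) ≥ 2. Therefore the treewidth is 2.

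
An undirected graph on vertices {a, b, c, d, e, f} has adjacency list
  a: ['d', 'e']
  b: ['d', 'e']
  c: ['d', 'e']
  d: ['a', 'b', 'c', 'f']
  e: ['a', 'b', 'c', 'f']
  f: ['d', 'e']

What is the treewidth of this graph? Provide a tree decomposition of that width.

The largest bag has 3 vertices, giving width 2; this decomposition certifies tw(G) ≤ 2. The edges a–d–c–e–a form a cycle, so G is not a tree and its treewidth is at least 2. Combining the bounds, tw(G) = 2.

Treewidth 2.
One such decomposition:
Bags: B1 = {a, d, e}  B2 = {c, d, e}  B3 = {b, d, e}  B4 = {d, e, f}
Tree: B1–B2, B2–B3, B3–B4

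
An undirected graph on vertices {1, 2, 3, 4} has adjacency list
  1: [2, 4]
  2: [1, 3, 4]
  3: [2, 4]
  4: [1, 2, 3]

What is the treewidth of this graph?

2

A width-2 tree decomposition is:
Bags: B1 = {2, 3, 4}  B2 = {1, 2, 4}
Tree: B1–B2
Every bag has size at most 3, so the width is 3 − 1 = 2 and tw(G) ≤ 2. Conversely, {1, 2, 4} is a clique of size 3, and the vertices of any clique must share a bag in every tree decomposition; so some bag has ≥ 3 vertices and tw(G) ≥ 2. Hence tw(G) = 2 exactly.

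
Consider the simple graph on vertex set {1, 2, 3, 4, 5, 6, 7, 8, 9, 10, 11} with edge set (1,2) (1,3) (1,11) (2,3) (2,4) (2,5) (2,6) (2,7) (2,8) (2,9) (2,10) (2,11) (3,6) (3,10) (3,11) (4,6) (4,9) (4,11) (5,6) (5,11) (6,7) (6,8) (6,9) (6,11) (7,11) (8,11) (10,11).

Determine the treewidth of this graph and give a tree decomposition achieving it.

Treewidth 3.
One such decomposition:
Bags: B1 = {2, 3, 10, 11}  B2 = {2, 3, 6, 11}  B3 = {2, 5, 6, 11}  B4 = {1, 2, 3, 11}  B5 = {2, 6, 7, 11}  B6 = {2, 6, 8, 11}  B7 = {2, 4, 6, 11}  B8 = {2, 4, 6, 9}
Tree: B1–B2, B2–B3, B2–B4, B3–B5, B5–B6, B5–B7, B7–B8

Each bag holds 4 vertices, so the decomposition has width 3, which upper-bounds the treewidth. For the lower bound, the 4 vertices {2, 4, 6, 9} are pairwise adjacent, and any tree decomposition puts a clique entirely inside one bag — forcing width ≥ 3. Therefore the treewidth is 3.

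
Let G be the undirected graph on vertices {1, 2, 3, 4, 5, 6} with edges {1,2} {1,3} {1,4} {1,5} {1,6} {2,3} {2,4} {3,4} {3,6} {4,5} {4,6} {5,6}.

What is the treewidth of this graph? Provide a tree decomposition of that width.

Each bag holds 4 vertices, so the decomposition has width 3, which upper-bounds the treewidth. Conversely, {1, 2, 3, 4} is a clique of size 4, and the vertices of any clique must share a bag in every tree decomposition; so some bag has ≥ 4 vertices and tw(G) ≥ 3. Hence tw(G) = 3 exactly.

Treewidth 3.
One such decomposition:
Bags: B1 = {1, 2, 3, 4}  B2 = {1, 3, 4, 6}  B3 = {1, 4, 5, 6}
Tree: B1–B2, B2–B3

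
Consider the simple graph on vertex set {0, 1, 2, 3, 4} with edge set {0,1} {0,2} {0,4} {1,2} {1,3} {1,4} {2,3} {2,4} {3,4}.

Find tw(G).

A width-3 tree decomposition is:
Bags: B1 = {0, 1, 2, 4}  B2 = {1, 2, 3, 4}
Tree: B1–B2
The largest bag has 4 vertices, giving width 3; this decomposition certifies tw(G) ≤ 3. Conversely, {0, 1, 2, 4} is a clique of size 4, and the vertices of any clique must share a bag in every tree decomposition; so some bag has ≥ 4 vertices and tw(G) ≥ 3. The upper and lower bounds meet at 3, so that is the treewidth.

3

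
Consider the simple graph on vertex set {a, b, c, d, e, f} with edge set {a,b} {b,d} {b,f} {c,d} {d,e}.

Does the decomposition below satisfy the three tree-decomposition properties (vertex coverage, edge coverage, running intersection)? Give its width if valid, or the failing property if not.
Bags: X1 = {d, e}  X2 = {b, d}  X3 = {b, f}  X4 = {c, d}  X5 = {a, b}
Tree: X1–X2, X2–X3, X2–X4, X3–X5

Vertex coverage: the bags together contain {a, b, c, d, e, f}, the full vertex set. Edge coverage: each edge of G has both endpoints in at least one bag. Running intersection: for every vertex, the bags containing it form a connected subtree. All three properties hold, so this is a valid tree decomposition of width max|bag| − 1 = 1, and hence tw(G) ≤ 1.

Yes; width 1.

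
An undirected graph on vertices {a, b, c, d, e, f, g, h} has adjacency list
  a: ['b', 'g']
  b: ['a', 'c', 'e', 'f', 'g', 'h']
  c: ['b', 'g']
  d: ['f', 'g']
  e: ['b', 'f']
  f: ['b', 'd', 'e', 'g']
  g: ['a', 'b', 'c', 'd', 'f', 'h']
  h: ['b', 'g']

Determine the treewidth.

2

A width-2 tree decomposition is:
Bags: B1 = {b, e, f}  B2 = {b, f, g}  B3 = {a, b, g}  B4 = {b, c, g}  B5 = {d, f, g}  B6 = {b, g, h}
Tree: B1–B2, B2–B3, B2–B4, B2–B5, B2–B6
Each bag holds 3 vertices, so the decomposition has width 2, which upper-bounds the treewidth. For the lower bound, the 3 vertices {d, f, g} are pairwise adjacent, and any tree decomposition puts a clique entirely inside one bag — forcing width ≥ 2. Combining the bounds, tw(G) = 2.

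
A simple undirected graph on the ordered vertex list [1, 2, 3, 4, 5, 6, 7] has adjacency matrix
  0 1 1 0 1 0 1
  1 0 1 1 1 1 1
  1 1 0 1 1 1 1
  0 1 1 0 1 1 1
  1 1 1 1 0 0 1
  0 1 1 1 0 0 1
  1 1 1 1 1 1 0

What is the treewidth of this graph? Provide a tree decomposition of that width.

Treewidth 4.
One optimal decomposition is:
Bags: B1 = {2, 3, 4, 5, 7}  B2 = {2, 3, 4, 6, 7}  B3 = {1, 2, 3, 5, 7}
Tree: B1–B2, B1–B3

The largest bag has 5 vertices, giving width 4; this decomposition certifies tw(G) ≤ 4. Conversely, {1, 2, 3, 5, 7} is a clique of size 5, and the vertices of any clique must share a bag in every tree decomposition; so some bag has ≥ 5 vertices and tw(G) ≥ 4. Therefore the treewidth is 4.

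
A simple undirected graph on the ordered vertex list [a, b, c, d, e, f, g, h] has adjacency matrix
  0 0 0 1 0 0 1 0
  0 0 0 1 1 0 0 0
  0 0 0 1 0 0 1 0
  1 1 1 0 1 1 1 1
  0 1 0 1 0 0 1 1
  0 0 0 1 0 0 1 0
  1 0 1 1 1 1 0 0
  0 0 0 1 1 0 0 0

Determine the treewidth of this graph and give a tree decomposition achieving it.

Treewidth 2.
One such decomposition:
Bags: B1 = {d, e, g}  B2 = {a, d, g}  B3 = {d, f, g}  B4 = {c, d, g}  B5 = {d, e, h}  B6 = {b, d, e}
Tree: B1–B2, B2–B3, B3–B4, B1–B5, B5–B6

Each bag holds 3 vertices, so the decomposition has width 2, which upper-bounds the treewidth. For the lower bound, the 3 vertices {d, e, g} are pairwise adjacent, and any tree decomposition puts a clique entirely inside one bag — forcing width ≥ 2. Combining the bounds, tw(G) = 2.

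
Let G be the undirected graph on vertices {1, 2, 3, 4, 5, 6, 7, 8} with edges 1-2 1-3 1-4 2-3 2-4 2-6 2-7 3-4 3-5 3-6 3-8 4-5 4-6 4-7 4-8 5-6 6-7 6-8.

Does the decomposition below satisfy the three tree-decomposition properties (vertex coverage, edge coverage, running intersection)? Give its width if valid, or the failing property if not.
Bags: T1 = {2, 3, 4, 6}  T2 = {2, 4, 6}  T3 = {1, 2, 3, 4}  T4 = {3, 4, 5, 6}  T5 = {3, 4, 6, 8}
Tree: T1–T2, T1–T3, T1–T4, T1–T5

A tree decomposition must satisfy three properties: every vertex lies in some bag; for every edge, both endpoints lie together in some bag; and for every vertex, the bags containing it form a connected subtree. Here vertex 7 appears in no bag, so the decomposition is invalid.

No — vertex 7 appears in no bag.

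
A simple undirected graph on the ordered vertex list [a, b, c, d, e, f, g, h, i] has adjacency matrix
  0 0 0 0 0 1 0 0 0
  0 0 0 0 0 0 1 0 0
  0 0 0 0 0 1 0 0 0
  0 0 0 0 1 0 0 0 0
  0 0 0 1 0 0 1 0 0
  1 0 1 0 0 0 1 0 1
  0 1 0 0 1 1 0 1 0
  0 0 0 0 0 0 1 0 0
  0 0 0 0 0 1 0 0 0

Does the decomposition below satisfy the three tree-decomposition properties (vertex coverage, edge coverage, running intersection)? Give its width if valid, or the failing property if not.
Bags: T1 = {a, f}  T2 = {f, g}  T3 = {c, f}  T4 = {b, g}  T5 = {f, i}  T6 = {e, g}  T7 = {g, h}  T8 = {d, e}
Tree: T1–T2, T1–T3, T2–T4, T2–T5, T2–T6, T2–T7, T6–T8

Checking the three conditions: (i) the bags cover all of {a, b, c, d, e, f, g, h, i}; (ii) for each edge, some bag contains both endpoints; (iii) the bags containing any fixed vertex form a subtree. All hold, so the decomposition is valid with width 2 − 1 = 1.

Yes; width 1.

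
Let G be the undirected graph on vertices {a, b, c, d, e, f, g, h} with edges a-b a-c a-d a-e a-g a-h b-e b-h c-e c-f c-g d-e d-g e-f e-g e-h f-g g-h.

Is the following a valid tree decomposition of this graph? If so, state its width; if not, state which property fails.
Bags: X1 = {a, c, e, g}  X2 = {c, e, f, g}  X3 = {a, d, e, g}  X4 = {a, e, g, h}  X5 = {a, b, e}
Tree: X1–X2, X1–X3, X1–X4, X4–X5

A tree decomposition must satisfy three properties: every vertex lies in some bag; for every edge, both endpoints lie together in some bag; and for every vertex, the bags containing it form a connected subtree. Here edge (h,b) lies in no bag, so the decomposition is invalid.

No — edge (h,b) lies in no bag.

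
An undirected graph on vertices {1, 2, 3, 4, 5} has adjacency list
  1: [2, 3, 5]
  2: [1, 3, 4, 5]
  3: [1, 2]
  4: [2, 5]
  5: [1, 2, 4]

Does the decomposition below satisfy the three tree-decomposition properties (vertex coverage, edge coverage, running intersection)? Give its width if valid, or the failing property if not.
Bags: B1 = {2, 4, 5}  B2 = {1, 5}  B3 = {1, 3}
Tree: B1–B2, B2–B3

A tree decomposition must satisfy three properties: every vertex lies in some bag; for every edge, both endpoints lie together in some bag; and for every vertex, the bags containing it form a connected subtree. Here edge (2,1) lies in no bag, so the decomposition is invalid.

No — edge (2,1) lies in no bag.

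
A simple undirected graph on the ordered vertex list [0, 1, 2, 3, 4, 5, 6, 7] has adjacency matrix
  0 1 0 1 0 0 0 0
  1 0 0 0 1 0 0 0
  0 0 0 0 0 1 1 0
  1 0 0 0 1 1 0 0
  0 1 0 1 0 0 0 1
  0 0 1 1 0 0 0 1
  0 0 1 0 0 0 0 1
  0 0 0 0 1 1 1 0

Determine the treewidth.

A width-2 tree decomposition is:
Bags: B1 = {0, 1, 4}  B2 = {0, 3, 4}  B3 = {3, 4, 7}  B4 = {3, 5, 7}  B5 = {5, 6, 7}  B6 = {2, 5, 6}
Tree: B1–B2, B2–B3, B3–B4, B4–B5, B5–B6
Every bag has size at most 3, so the width is 3 − 1 = 2 and tw(G) ≤ 2. The edges 1–0–3–4–1 form a cycle, so G is not a tree and its treewidth is at least 2. The upper and lower bounds meet at 2, so that is the treewidth.

2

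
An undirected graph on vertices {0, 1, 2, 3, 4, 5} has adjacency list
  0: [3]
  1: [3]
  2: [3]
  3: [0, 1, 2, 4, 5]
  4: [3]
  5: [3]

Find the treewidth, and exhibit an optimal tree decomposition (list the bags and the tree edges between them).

The largest bag has 2 vertices, giving width 1; this decomposition certifies tw(G) ≤ 1. Any graph with an edge has treewidth ≥ 1, and G has the edge 3–5. Combining the bounds, tw(G) = 1.

Treewidth 1.
One optimal decomposition is:
Bags: B1 = {3, 5}  B2 = {2, 3}  B3 = {3, 4}  B4 = {1, 3}  B5 = {0, 3}
Tree: B1–B2, B1–B3, B3–B4, B1–B5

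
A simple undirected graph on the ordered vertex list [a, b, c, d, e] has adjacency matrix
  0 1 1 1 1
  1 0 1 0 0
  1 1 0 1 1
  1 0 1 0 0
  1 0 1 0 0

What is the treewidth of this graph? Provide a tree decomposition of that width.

Treewidth 2.
One such decomposition:
Bags: B1 = {a, c, d}  B2 = {a, c, e}  B3 = {a, b, c}
Tree: B1–B2, B2–B3

Each bag holds 3 vertices, so the decomposition has width 2, which upper-bounds the treewidth. Conversely, {a, c, d} is a clique of size 3, and the vertices of any clique must share a bag in every tree decomposition; so some bag has ≥ 3 vertices and tw(G) ≥ 2. The upper and lower bounds meet at 2, so that is the treewidth.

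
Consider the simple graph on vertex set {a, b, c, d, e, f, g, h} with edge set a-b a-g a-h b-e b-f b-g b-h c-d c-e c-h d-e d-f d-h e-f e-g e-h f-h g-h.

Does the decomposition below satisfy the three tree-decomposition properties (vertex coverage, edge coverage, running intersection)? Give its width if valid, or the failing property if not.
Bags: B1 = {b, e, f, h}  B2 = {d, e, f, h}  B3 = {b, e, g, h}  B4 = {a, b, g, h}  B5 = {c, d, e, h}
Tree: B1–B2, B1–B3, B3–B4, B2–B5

Vertex coverage: the bags together contain {a, b, c, d, e, f, g, h}, the full vertex set. Edge coverage: each edge of G has both endpoints in at least one bag. Running intersection: for every vertex, the bags containing it form a connected subtree. All three properties hold, so this is a valid tree decomposition of width max|bag| − 1 = 3, and hence tw(G) ≤ 3.

Yes; width 3.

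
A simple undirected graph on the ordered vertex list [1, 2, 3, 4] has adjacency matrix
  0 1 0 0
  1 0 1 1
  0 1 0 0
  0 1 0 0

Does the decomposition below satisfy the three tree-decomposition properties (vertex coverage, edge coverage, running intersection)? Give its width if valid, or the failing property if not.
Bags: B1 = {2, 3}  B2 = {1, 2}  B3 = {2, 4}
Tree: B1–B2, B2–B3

Every vertex of G appears in some bag (union = {1, 2, 3, 4}); every edge is covered by a bag; and for each vertex v the set of bags containing v is connected in the bag tree. The decomposition is therefore valid. The largest bag has 2 vertices, so the width is 1.

Yes; width 1.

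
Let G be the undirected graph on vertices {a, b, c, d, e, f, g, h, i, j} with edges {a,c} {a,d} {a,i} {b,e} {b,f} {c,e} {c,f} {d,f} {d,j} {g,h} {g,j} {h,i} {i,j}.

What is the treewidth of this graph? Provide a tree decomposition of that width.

Treewidth 2.
One optimal decomposition is:
Bags: B1 = {b, c, e}  B2 = {b, c, f}  B3 = {a, c, f}  B4 = {a, d, f}  B5 = {a, d, i}  B6 = {d, i, j}  B7 = {h, i, j}  B8 = {g, h, j}
Tree: B1–B2, B2–B3, B3–B4, B4–B5, B5–B6, B6–B7, B7–B8

The largest bag has 3 vertices, giving width 2; this decomposition certifies tw(G) ≤ 2. For the lower bound, G contains the cycle e–b–f–c–e, so G is not a forest; only forests have treewidth ≤ 1, hence tw(G) ≥ 2. Hence tw(G) = 2 exactly.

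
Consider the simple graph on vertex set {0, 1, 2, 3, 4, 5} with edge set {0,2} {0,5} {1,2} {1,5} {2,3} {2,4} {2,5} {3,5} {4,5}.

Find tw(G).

A width-2 tree decomposition is:
Bags: B1 = {2, 4, 5}  B2 = {0, 2, 5}  B3 = {2, 3, 5}  B4 = {1, 2, 5}
Tree: B1–B2, B1–B3, B2–B4
Every bag has size at most 3, so the width is 3 − 1 = 2 and tw(G) ≤ 2. For the lower bound, the 3 vertices {0, 2, 5} are pairwise adjacent, and any tree decomposition puts a clique entirely inside one bag — forcing width ≥ 2. Combining the bounds, tw(G) = 2.

2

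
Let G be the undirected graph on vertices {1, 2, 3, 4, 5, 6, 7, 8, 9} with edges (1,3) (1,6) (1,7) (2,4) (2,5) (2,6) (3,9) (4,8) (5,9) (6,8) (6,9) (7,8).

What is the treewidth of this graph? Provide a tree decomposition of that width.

Treewidth 3.
One such decomposition:
Bags: B1 = {2, 4, 5, 8}  B2 = {2, 5, 6, 8}  B3 = {5, 6, 8, 9}  B4 = {6, 7, 8, 9}  B5 = {1, 6, 7, 9}  B6 = {1, 3, 7, 9}
Tree: B1–B2, B2–B3, B3–B4, B4–B5, B5–B6

Every bag has size at most 4, so the width is 4 − 1 = 3 and tw(G) ≤ 3. For the lower bound: the 4 vertex sets {2,4,5}, {8}, {6}, {1,3,7,9} are disjoint, each induces a connected subgraph, and every pair is joined by at least one edge of G. Contracting each set to a single vertex therefore yields K_{4} as a minor, and since treewidth is minor-monotone, tw(G) ≥ tw(K_{4}) = 3. The upper and lower bounds meet at 3, so that is the treewidth.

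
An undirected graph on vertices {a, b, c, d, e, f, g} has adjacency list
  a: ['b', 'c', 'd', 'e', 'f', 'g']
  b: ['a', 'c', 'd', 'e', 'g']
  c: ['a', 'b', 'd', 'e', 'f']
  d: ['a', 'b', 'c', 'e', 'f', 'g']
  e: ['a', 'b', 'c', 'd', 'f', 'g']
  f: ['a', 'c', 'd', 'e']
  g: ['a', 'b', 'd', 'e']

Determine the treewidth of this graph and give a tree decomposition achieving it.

Treewidth 4.
One such decomposition:
Bags: B1 = {a, b, c, d, e}  B2 = {a, b, d, e, g}  B3 = {a, c, d, e, f}
Tree: B1–B2, B1–B3

The largest bag has 5 vertices, giving width 4; this decomposition certifies tw(G) ≤ 4. For the lower bound, the 5 vertices {a, b, d, e, g} are pairwise adjacent, and any tree decomposition puts a clique entirely inside one bag — forcing width ≥ 4. The upper and lower bounds meet at 4, so that is the treewidth.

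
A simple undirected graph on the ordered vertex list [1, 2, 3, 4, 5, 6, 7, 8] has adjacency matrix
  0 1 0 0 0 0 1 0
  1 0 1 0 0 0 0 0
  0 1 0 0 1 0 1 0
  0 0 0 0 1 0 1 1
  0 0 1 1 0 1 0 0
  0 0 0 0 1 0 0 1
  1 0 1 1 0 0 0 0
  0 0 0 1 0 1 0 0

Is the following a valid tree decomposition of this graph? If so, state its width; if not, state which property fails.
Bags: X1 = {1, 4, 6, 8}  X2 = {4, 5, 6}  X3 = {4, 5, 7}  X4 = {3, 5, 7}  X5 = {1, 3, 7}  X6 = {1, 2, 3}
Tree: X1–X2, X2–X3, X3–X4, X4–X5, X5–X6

No — bags containing vertex 1 are not connected in the tree.

A tree decomposition must satisfy three properties: every vertex lies in some bag; for every edge, both endpoints lie together in some bag; and for every vertex, the bags containing it form a connected subtree. Here bags containing vertex 1 are not connected in the tree, so the decomposition is invalid.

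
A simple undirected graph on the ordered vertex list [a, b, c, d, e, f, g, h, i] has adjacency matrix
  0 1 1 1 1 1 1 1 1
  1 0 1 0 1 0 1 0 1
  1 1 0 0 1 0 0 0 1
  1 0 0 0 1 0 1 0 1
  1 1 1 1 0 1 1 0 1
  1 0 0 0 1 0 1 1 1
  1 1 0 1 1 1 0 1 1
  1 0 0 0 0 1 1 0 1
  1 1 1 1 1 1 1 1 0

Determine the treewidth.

A width-4 tree decomposition is:
Bags: B1 = {a, e, f, g, i}  B2 = {a, f, g, h, i}  B3 = {a, b, e, g, i}  B4 = {a, b, c, e, i}  B5 = {a, d, e, g, i}
Tree: B1–B2, B1–B3, B3–B4, B1–B5
Every bag has size at most 5, so the width is 5 − 1 = 4 and tw(G) ≤ 4. Conversely, {a, d, e, g, i} is a clique of size 5, and the vertices of any clique must share a bag in every tree decomposition; so some bag has ≥ 5 vertices and tw(G) ≥ 4. Therefore the treewidth is 4.

4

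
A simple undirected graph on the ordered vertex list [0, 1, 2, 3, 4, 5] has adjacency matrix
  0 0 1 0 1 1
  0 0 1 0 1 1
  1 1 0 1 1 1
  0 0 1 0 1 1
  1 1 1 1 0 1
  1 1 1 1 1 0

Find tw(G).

A width-3 tree decomposition is:
Bags: B1 = {1, 2, 4, 5}  B2 = {2, 3, 4, 5}  B3 = {0, 2, 4, 5}
Tree: B1–B2, B1–B3
Every bag has size at most 4, so the width is 4 − 1 = 3 and tw(G) ≤ 3. On the other hand G contains the 4-clique {0, 2, 4, 5}. A clique must lie in a single bag of any decomposition, so no decomposition can have width below 3. Therefore the treewidth is 3.

3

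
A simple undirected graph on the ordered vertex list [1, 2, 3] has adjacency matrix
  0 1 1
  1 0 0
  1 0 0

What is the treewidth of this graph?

1

A width-1 tree decomposition is:
Bags: B1 = {1, 2}  B2 = {1, 3}
Tree: B1–B2
Every bag has size at most 2, so the width is 2 − 1 = 1 and tw(G) ≤ 1. Any graph with an edge has treewidth ≥ 1, and G has the edge 2–1. The upper and lower bounds meet at 1, so that is the treewidth.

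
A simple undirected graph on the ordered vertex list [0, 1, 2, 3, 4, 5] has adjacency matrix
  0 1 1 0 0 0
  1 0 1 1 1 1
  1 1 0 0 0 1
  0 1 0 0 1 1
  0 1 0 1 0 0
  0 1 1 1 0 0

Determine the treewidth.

2

A width-2 tree decomposition is:
Bags: B1 = {1, 2, 5}  B2 = {0, 1, 2}  B3 = {1, 3, 5}  B4 = {1, 3, 4}
Tree: B1–B2, B1–B3, B3–B4
Every bag has size at most 3, so the width is 3 − 1 = 2 and tw(G) ≤ 2. On the other hand G contains the 3-clique {0, 1, 2}. A clique must lie in a single bag of any decomposition, so no decomposition can have width below 2. Therefore the treewidth is 2.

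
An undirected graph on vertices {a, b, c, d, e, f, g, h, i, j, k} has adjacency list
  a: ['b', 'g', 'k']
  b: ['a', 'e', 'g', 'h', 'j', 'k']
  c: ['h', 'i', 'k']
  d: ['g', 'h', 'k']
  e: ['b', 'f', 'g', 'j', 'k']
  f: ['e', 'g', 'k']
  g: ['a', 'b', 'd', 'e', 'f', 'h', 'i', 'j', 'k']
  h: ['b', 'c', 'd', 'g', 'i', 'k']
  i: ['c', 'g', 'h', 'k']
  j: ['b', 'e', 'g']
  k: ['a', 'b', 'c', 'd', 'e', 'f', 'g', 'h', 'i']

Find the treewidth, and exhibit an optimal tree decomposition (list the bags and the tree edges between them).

The largest bag has 4 vertices, giving width 3; this decomposition certifies tw(G) ≤ 3. For the lower bound, the 4 vertices {b, e, g, j} are pairwise adjacent, and any tree decomposition puts a clique entirely inside one bag — forcing width ≥ 3. Therefore the treewidth is 3.

Treewidth 3.
Bags: B1 = {b, e, g, k}  B2 = {e, f, g, k}  B3 = {b, g, h, k}  B4 = {b, e, g, j}  B5 = {g, h, i, k}  B6 = {a, b, g, k}  B7 = {d, g, h, k}  B8 = {c, h, i, k}
Tree: B1–B2, B1–B3, B1–B4, B3–B5, B1–B6, B3–B7, B5–B8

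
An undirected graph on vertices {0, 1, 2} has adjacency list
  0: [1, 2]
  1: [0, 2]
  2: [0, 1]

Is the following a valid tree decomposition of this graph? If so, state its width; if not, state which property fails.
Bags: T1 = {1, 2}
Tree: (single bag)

No — vertex 0 appears in no bag.

A tree decomposition must satisfy three properties: every vertex lies in some bag; for every edge, both endpoints lie together in some bag; and for every vertex, the bags containing it form a connected subtree. Here vertex 0 appears in no bag, so the decomposition is invalid.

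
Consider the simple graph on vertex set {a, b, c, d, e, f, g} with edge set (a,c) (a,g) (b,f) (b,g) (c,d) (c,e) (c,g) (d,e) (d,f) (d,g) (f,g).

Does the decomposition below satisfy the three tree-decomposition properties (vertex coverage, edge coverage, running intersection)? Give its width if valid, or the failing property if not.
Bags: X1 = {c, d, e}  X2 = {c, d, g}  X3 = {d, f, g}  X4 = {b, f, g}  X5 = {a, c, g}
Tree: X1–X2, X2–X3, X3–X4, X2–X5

Checking the three conditions: (i) the bags cover all of {a, b, c, d, e, f, g}; (ii) for each edge, some bag contains both endpoints; (iii) the bags containing any fixed vertex form a subtree. All hold, so the decomposition is valid with width 3 − 1 = 2.

Yes; width 2.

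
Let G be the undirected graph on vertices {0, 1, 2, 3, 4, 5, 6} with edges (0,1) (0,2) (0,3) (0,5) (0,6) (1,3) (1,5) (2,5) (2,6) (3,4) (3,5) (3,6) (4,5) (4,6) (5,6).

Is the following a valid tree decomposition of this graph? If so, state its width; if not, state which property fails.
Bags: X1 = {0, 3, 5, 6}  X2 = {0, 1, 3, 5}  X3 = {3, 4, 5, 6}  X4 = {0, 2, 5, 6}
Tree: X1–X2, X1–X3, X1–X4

Yes; width 3.

Vertex coverage: the bags together contain {0, 1, 2, 3, 4, 5, 6}, the full vertex set. Edge coverage: each edge of G has both endpoints in at least one bag. Running intersection: for every vertex, the bags containing it form a connected subtree. All three properties hold, so this is a valid tree decomposition of width max|bag| − 1 = 3, and hence tw(G) ≤ 3.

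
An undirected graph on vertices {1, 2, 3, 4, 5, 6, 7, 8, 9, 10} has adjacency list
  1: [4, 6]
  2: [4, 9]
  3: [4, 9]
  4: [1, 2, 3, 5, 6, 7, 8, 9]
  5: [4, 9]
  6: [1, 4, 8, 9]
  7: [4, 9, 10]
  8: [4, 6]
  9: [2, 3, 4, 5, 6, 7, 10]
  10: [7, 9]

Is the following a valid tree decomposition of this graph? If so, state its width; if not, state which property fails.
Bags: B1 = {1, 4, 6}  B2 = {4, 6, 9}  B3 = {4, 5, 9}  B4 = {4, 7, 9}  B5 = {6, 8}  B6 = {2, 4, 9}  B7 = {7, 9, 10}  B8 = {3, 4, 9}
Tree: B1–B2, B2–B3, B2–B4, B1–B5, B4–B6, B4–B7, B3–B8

A tree decomposition must satisfy three properties: every vertex lies in some bag; for every edge, both endpoints lie together in some bag; and for every vertex, the bags containing it form a connected subtree. Here edge (4,8) lies in no bag, so the decomposition is invalid.

No — edge (4,8) lies in no bag.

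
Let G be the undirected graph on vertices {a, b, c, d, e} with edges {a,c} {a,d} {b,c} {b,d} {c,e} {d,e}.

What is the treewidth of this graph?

A width-2 tree decomposition is:
Bags: B1 = {c, d, e}  B2 = {b, c, d}  B3 = {a, c, d}
Tree: B1–B2, B2–B3
The largest bag has 3 vertices, giving width 2; this decomposition certifies tw(G) ≤ 2. For the lower bound, G contains the cycle c–e–d–b–c, so G is not a forest; only forests have treewidth ≤ 1, hence tw(G) ≥ 2. The upper and lower bounds meet at 2, so that is the treewidth.

2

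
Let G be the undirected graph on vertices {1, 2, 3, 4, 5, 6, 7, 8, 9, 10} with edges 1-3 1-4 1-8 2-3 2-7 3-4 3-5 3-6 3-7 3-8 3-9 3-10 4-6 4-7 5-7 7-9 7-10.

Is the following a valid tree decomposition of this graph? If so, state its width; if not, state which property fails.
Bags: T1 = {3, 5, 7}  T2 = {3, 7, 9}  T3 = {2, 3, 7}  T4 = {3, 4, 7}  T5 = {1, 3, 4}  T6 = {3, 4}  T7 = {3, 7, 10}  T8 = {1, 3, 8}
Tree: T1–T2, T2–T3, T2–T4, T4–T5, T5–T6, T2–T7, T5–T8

No — vertex 6 appears in no bag.

A tree decomposition must satisfy three properties: every vertex lies in some bag; for every edge, both endpoints lie together in some bag; and for every vertex, the bags containing it form a connected subtree. Here vertex 6 appears in no bag, so the decomposition is invalid.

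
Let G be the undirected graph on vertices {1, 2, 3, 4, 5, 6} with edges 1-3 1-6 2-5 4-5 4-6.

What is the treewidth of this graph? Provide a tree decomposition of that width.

Each bag holds 2 vertices, so the decomposition has width 1, which upper-bounds the treewidth. Since G has at least one edge (e.g. 2–5), it is not an edgeless graph, so tw(G) ≥ 1. The upper and lower bounds meet at 1, so that is the treewidth.

Treewidth 1.
One optimal decomposition is:
Bags: B1 = {2, 5}  B2 = {4, 5}  B3 = {4, 6}  B4 = {1, 6}  B5 = {1, 3}
Tree: B1–B2, B2–B3, B3–B4, B4–B5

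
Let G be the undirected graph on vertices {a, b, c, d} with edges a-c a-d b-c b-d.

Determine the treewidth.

2

A width-2 tree decomposition is:
Bags: B1 = {a, b, c}  B2 = {a, b, d}
Tree: B1–B2
Each bag holds 3 vertices, so the decomposition has width 2, which upper-bounds the treewidth. For the lower bound, G contains the cycle b–c–a–d–b, so G is not a forest; only forests have treewidth ≤ 1, hence tw(G) ≥ 2. Hence tw(G) = 2 exactly.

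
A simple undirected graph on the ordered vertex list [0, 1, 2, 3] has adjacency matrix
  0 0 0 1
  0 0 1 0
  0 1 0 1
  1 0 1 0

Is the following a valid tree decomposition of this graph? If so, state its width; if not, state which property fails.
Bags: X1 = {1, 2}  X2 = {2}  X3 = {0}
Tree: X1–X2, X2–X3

No — vertex 3 appears in no bag.

A tree decomposition must satisfy three properties: every vertex lies in some bag; for every edge, both endpoints lie together in some bag; and for every vertex, the bags containing it form a connected subtree. Here vertex 3 appears in no bag, so the decomposition is invalid.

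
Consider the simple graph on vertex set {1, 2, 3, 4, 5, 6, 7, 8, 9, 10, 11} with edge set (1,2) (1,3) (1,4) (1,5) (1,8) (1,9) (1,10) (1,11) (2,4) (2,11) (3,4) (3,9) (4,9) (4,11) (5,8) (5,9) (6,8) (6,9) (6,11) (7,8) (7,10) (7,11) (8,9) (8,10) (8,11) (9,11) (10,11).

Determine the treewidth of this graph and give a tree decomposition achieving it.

Each bag holds 4 vertices, so the decomposition has width 3, which upper-bounds the treewidth. For the lower bound, the 4 vertices {1, 8, 9, 11} are pairwise adjacent, and any tree decomposition puts a clique entirely inside one bag — forcing width ≥ 3. The upper and lower bounds meet at 3, so that is the treewidth.

Treewidth 3.
One such decomposition:
Bags: B1 = {1, 4, 9, 11}  B2 = {1, 8, 9, 11}  B3 = {6, 8, 9, 11}  B4 = {1, 5, 8, 9}  B5 = {1, 8, 10, 11}  B6 = {1, 2, 4, 11}  B7 = {7, 8, 10, 11}  B8 = {1, 3, 4, 9}
Tree: B1–B2, B2–B3, B2–B4, B2–B5, B1–B6, B5–B7, B1–B8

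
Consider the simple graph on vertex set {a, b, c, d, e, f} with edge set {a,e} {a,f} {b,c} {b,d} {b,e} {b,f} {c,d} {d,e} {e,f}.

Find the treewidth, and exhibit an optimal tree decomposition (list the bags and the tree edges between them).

The largest bag has 3 vertices, giving width 2; this decomposition certifies tw(G) ≤ 2. On the other hand G contains the 3-clique {b, d, e}. A clique must lie in a single bag of any decomposition, so no decomposition can have width below 2. Hence tw(G) = 2 exactly.

Treewidth 2.
One such decomposition:
Bags: B1 = {b, e, f}  B2 = {b, d, e}  B3 = {b, c, d}  B4 = {a, e, f}
Tree: B1–B2, B2–B3, B1–B4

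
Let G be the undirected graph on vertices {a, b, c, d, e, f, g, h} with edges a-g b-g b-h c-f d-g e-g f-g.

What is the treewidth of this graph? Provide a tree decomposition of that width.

Every bag has size at most 2, so the width is 2 − 1 = 1 and tw(G) ≤ 1. Since G has at least one edge (e.g. d–g), it is not an edgeless graph, so tw(G) ≥ 1. Therefore the treewidth is 1.

Treewidth 1.
One such decomposition:
Bags: B1 = {d, g}  B2 = {f, g}  B3 = {b, g}  B4 = {b, h}  B5 = {e, g}  B6 = {a, g}  B7 = {c, f}
Tree: B1–B2, B2–B3, B3–B4, B1–B5, B5–B6, B2–B7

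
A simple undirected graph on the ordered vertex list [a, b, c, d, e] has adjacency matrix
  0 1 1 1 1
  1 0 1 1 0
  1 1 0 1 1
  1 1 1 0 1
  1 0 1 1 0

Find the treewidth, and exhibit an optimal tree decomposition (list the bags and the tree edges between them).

The largest bag has 4 vertices, giving width 3; this decomposition certifies tw(G) ≤ 3. Conversely, {a, c, d, e} is a clique of size 4, and the vertices of any clique must share a bag in every tree decomposition; so some bag has ≥ 4 vertices and tw(G) ≥ 3. Therefore the treewidth is 3.

Treewidth 3.
Bags: B1 = {a, c, d, e}  B2 = {a, b, c, d}
Tree: B1–B2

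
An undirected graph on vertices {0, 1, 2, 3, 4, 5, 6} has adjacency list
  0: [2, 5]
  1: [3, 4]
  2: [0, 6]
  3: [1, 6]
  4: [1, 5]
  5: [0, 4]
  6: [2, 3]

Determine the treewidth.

2

A width-2 tree decomposition is:
Bags: B1 = {1, 3, 4}  B2 = {3, 4, 6}  B3 = {2, 4, 6}  B4 = {0, 2, 4}  B5 = {0, 4, 5}
Tree: B1–B2, B2–B3, B3–B4, B4–B5
The largest bag has 3 vertices, giving width 2; this decomposition certifies tw(G) ≤ 2. For the lower bound, G contains the cycle 4–1–3–6–2–0–5–4, so G is not a forest; only forests have treewidth ≤ 1, hence tw(G) ≥ 2. The upper and lower bounds meet at 2, so that is the treewidth.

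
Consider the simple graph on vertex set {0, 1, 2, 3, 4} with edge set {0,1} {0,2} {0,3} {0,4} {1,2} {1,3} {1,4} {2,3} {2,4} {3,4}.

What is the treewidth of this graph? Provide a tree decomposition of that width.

Treewidth 4.
One such decomposition:
Bags: B1 = {0, 1, 2, 3, 4}
Tree: (single bag)

With just one bag of size 5, the width is 5 − 1 = 4, so tw(G) ≤ 4. Conversely, {0, 1, 2, 3, 4} is a clique of size 5, and the vertices of any clique must share a bag in every tree decomposition; so some bag has ≥ 5 vertices and tw(G) ≥ 4. The upper and lower bounds meet at 4, so that is the treewidth.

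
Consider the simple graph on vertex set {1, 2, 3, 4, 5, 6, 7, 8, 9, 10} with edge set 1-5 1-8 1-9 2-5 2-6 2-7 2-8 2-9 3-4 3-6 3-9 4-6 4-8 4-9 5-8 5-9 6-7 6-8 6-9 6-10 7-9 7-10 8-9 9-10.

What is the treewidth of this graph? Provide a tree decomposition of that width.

The largest bag has 4 vertices, giving width 3; this decomposition certifies tw(G) ≤ 3. Conversely, {1, 5, 8, 9} is a clique of size 4, and the vertices of any clique must share a bag in every tree decomposition; so some bag has ≥ 4 vertices and tw(G) ≥ 3. Therefore the treewidth is 3.

Treewidth 3.
One such decomposition:
Bags: B1 = {4, 6, 8, 9}  B2 = {2, 6, 8, 9}  B3 = {3, 4, 6, 9}  B4 = {2, 6, 7, 9}  B5 = {6, 7, 9, 10}  B6 = {2, 5, 8, 9}  B7 = {1, 5, 8, 9}
Tree: B1–B2, B1–B3, B2–B4, B4–B5, B2–B6, B6–B7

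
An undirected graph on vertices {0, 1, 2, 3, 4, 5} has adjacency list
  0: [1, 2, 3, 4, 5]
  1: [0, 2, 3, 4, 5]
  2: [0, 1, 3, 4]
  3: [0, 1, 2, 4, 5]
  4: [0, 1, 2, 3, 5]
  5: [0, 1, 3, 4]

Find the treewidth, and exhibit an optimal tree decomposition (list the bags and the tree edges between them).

Every bag has size at most 5, so the width is 5 − 1 = 4 and tw(G) ≤ 4. On the other hand G contains the 5-clique {0, 1, 2, 3, 4}. A clique must lie in a single bag of any decomposition, so no decomposition can have width below 4. Therefore the treewidth is 4.

Treewidth 4.
One optimal decomposition is:
Bags: B1 = {0, 1, 3, 4, 5}  B2 = {0, 1, 2, 3, 4}
Tree: B1–B2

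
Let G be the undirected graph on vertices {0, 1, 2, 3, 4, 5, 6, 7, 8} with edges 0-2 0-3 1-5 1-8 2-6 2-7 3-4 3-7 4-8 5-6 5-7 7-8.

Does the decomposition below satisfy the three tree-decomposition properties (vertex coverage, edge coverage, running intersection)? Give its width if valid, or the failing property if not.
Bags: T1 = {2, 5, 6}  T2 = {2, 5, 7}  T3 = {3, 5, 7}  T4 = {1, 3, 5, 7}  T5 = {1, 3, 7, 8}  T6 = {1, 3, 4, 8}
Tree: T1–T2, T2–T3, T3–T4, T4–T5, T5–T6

No — vertex 0 appears in no bag.

A tree decomposition must satisfy three properties: every vertex lies in some bag; for every edge, both endpoints lie together in some bag; and for every vertex, the bags containing it form a connected subtree. Here vertex 0 appears in no bag, so the decomposition is invalid.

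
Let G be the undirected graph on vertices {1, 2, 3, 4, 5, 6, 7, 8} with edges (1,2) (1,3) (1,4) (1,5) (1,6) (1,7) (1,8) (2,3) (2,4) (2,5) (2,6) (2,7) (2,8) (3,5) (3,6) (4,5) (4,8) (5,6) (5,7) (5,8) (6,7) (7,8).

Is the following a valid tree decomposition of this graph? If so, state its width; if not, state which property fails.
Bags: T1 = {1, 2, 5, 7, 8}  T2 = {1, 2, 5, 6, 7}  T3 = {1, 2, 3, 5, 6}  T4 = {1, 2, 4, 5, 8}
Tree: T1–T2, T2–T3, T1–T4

Vertex coverage: the bags together contain {1, 2, 3, 4, 5, 6, 7, 8}, the full vertex set. Edge coverage: each edge of G has both endpoints in at least one bag. Running intersection: for every vertex, the bags containing it form a connected subtree. All three properties hold, so this is a valid tree decomposition of width max|bag| − 1 = 4, and hence tw(G) ≤ 4.

Yes; width 4.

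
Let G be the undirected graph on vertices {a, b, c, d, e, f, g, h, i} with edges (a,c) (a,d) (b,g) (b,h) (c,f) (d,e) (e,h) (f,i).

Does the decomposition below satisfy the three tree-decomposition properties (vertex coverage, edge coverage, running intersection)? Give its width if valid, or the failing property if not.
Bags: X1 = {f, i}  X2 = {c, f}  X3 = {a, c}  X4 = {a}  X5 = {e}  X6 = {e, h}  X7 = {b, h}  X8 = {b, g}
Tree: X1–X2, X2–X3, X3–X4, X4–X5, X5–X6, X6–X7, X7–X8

No — vertex d appears in no bag.

A tree decomposition must satisfy three properties: every vertex lies in some bag; for every edge, both endpoints lie together in some bag; and for every vertex, the bags containing it form a connected subtree. Here vertex d appears in no bag, so the decomposition is invalid.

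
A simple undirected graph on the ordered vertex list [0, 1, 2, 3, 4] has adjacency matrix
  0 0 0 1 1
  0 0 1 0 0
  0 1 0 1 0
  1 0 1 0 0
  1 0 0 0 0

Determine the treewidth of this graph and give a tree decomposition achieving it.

Treewidth 1.
One such decomposition:
Bags: B1 = {0, 4}  B2 = {0, 3}  B3 = {2, 3}  B4 = {1, 2}
Tree: B1–B2, B2–B3, B3–B4

The largest bag has 2 vertices, giving width 1; this decomposition certifies tw(G) ≤ 1. Any graph with an edge has treewidth ≥ 1, and G has the edge 4–0. Hence tw(G) = 1 exactly.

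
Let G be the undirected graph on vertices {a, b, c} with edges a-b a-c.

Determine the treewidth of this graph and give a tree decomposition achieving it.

Every bag has size at most 2, so the width is 2 − 1 = 1 and tw(G) ≤ 1. Any graph with an edge has treewidth ≥ 1, and G has the edge a–c. Combining the bounds, tw(G) = 1.

Treewidth 1.
One optimal decomposition is:
Bags: B1 = {a, c}  B2 = {a, b}
Tree: B1–B2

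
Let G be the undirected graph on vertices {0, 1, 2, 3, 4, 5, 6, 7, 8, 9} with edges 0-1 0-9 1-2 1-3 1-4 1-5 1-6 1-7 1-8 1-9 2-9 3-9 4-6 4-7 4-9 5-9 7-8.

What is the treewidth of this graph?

2

A width-2 tree decomposition is:
Bags: B1 = {1, 5, 9}  B2 = {1, 4, 9}  B3 = {1, 4, 6}  B4 = {1, 2, 9}  B5 = {1, 4, 7}  B6 = {0, 1, 9}  B7 = {1, 7, 8}  B8 = {1, 3, 9}
Tree: B1–B2, B2–B3, B2–B4, B2–B5, B2–B6, B5–B7, B6–B8
Each bag holds 3 vertices, so the decomposition has width 2, which upper-bounds the treewidth. On the other hand G contains the 3-clique {1, 7, 8}. A clique must lie in a single bag of any decomposition, so no decomposition can have width below 2. Hence tw(G) = 2 exactly.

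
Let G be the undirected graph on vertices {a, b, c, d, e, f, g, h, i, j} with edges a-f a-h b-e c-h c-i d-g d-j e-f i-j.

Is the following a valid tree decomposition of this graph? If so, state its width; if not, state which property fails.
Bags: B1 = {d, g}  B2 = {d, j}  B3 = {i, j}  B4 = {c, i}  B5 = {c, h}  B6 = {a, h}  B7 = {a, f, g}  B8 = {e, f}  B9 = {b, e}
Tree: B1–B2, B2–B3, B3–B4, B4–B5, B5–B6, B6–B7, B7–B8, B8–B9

No — bags containing vertex g are not connected in the tree.

A tree decomposition must satisfy three properties: every vertex lies in some bag; for every edge, both endpoints lie together in some bag; and for every vertex, the bags containing it form a connected subtree. Here bags containing vertex g are not connected in the tree, so the decomposition is invalid.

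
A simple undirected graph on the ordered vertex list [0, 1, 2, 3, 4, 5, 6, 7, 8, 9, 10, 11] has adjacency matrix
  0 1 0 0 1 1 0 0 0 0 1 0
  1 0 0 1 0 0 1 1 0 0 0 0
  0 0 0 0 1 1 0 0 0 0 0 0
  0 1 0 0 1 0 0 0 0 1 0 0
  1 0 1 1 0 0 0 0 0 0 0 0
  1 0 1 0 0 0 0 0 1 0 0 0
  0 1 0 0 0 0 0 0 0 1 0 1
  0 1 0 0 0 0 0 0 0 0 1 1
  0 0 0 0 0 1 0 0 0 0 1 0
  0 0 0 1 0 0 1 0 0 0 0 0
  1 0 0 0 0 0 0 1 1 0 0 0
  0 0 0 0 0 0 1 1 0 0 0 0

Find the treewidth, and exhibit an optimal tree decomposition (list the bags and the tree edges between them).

Treewidth 3.
One such decomposition:
Bags: B1 = {6, 7, 9, 11}  B2 = {1, 6, 7, 9}  B3 = {1, 3, 7, 9}  B4 = {1, 3, 7, 10}  B5 = {0, 1, 3, 10}  B6 = {0, 3, 4, 10}  B7 = {0, 4, 8, 10}  B8 = {0, 4, 5, 8}  B9 = {2, 4, 5, 8}
Tree: B1–B2, B2–B3, B3–B4, B4–B5, B5–B6, B6–B7, B7–B8, B8–B9

Each bag holds 4 vertices, so the decomposition has width 3, which upper-bounds the treewidth. For the lower bound: the 4 vertex sets {6,9,11}, {7}, {1}, {0,3,4,10} are disjoint, each induces a connected subgraph, and every pair is joined by at least one edge of G. Contracting each set to a single vertex therefore yields K_{4} as a minor, and since treewidth is minor-monotone, tw(G) ≥ tw(K_{4}) = 3. Hence tw(G) = 3 exactly.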